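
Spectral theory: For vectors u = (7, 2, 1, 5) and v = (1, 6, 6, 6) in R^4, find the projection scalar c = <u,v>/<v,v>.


Computing <u,v> = 7*1 + 2*6 + 1*6 + 5*6 = 55
Computing <v,v> = 1^2 + 6^2 + 6^2 + 6^2 = 109
Projection coefficient = 55/109 = 0.5046

0.5046


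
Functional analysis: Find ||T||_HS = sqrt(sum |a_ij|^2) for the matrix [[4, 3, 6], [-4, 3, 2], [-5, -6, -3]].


The Hilbert-Schmidt norm is sqrt(sum of squares of all entries).
Sum of squares = 4^2 + 3^2 + 6^2 + (-4)^2 + 3^2 + 2^2 + (-5)^2 + (-6)^2 + (-3)^2
= 16 + 9 + 36 + 16 + 9 + 4 + 25 + 36 + 9 = 160
||T||_HS = sqrt(160) = 12.6491

12.6491


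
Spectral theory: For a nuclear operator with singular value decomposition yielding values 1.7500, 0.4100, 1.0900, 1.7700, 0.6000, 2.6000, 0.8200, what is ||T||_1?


The nuclear norm is the sum of all singular values.
||T||_1 = 1.7500 + 0.4100 + 1.0900 + 1.7700 + 0.6000 + 2.6000 + 0.8200
= 9.0400

9.0400


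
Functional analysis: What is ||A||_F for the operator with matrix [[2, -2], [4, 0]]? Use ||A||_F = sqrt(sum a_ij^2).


||A||_F^2 = sum a_ij^2
= 2^2 + (-2)^2 + 4^2 + 0^2
= 4 + 4 + 16 + 0 = 24
||A||_F = sqrt(24) = 4.8990

4.8990


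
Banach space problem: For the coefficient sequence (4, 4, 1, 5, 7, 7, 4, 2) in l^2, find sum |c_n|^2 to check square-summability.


sum |c_n|^2 = 4^2 + 4^2 + 1^2 + 5^2 + 7^2 + 7^2 + 4^2 + 2^2
= 16 + 16 + 1 + 25 + 49 + 49 + 16 + 4
= 176

176


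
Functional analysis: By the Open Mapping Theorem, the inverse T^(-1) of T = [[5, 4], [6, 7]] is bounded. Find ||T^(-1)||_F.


det(T) = 5*7 - 4*6 = 11
T^(-1) = (1/11) * [[7, -4], [-6, 5]] = [[0.6364, -0.3636], [-0.5455, 0.4545]]
||T^(-1)||_F^2 = 0.6364^2 + (-0.3636)^2 + (-0.5455)^2 + 0.4545^2 = 1.0413
||T^(-1)||_F = sqrt(1.0413) = 1.0205

1.0205


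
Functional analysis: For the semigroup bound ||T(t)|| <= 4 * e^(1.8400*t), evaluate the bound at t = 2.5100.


||T(2.5100)|| <= 4 * exp(1.8400 * 2.5100)
= 4 * exp(4.6184)
= 4 * 101.3318
= 405.3271

405.3271


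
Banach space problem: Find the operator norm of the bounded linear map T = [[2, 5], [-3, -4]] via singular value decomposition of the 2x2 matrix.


A^T A = [[13, 22], [22, 41]]
trace(A^T A) = 54, det(A^T A) = 49
discriminant = 54^2 - 4*49 = 2720
Largest eigenvalue of A^T A = (trace + sqrt(disc))/2 = 53.0768
||T|| = sqrt(53.0768) = 7.2854

7.2854


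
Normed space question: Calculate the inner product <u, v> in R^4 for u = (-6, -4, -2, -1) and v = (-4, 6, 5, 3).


Computing the standard inner product <u, v> = sum u_i * v_i
= -6*-4 + -4*6 + -2*5 + -1*3
= 24 + -24 + -10 + -3
= -13

-13


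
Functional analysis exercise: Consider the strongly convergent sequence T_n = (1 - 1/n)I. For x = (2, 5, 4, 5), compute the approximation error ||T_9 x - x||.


T_9 x - x = (1 - 1/9)x - x = -x/9
||x|| = sqrt(70) = 8.3666
||T_9 x - x|| = ||x||/9 = 8.3666/9 = 0.9296

0.9296


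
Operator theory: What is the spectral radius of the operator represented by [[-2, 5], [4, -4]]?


For a 2x2 matrix, eigenvalues satisfy lambda^2 - (trace)*lambda + det = 0
trace = -2 + -4 = -6
det = -2*-4 - 5*4 = -12
discriminant = (-6)^2 - 4*(-12) = 84
spectral radius = max |eigenvalue| = 7.5826

7.5826


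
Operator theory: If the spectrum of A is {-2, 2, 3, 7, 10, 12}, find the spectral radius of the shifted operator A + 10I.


Spectrum of A + 10I = {8, 12, 13, 17, 20, 22}
Spectral radius = max |lambda| over the shifted spectrum
= max(8, 12, 13, 17, 20, 22) = 22

22


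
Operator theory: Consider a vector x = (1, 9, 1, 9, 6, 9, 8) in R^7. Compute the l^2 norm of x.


The l^2 norm = (sum |x_i|^2)^(1/2)
Sum of 2th powers = 1 + 81 + 1 + 81 + 36 + 81 + 64 = 345
||x||_2 = (345)^(1/2) = 18.5742

18.5742


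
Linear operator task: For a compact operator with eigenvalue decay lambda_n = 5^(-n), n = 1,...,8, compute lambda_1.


The eigenvalue formula gives lambda_1 = 1/5^1
= 1/5
= 0.2000

0.2000


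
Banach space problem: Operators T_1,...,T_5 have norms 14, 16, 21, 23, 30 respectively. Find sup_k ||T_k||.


By the Uniform Boundedness Principle, the supremum of norms is finite.
sup_k ||T_k|| = max(14, 16, 21, 23, 30) = 30

30


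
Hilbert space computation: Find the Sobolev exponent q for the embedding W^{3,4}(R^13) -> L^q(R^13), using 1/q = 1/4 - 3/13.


Using the Sobolev embedding formula: 1/q = 1/p - k/n
1/q = 1/4 - 3/13 = 1/52
q = 1/(1/52) = 52

52.0000


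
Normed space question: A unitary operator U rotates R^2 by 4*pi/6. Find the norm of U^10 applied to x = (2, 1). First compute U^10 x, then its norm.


U is a rotation by theta = 4*pi/6
U^10 = rotation by 10*theta = 40*pi/6 = 4*pi/6 (mod 2*pi)
cos(4*pi/6) = -0.5000, sin(4*pi/6) = 0.8660
U^10 x = (-0.5000 * 2 - 0.8660 * 1, 0.8660 * 2 + -0.5000 * 1)
= (-1.8660, 1.2321)
||U^10 x|| = sqrt((-1.8660)^2 + 1.2321^2) = sqrt(5.0000) = 2.2361

2.2361


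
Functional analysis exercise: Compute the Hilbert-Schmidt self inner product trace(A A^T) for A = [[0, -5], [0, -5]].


trace(A * A^T) = sum of squares of all entries
= 0^2 + (-5)^2 + 0^2 + (-5)^2
= 0 + 25 + 0 + 25
= 50

50


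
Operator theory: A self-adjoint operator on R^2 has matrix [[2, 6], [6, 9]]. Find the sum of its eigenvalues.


For a self-adjoint (symmetric) matrix, the eigenvalues are real.
The sum of eigenvalues equals the trace of the matrix.
trace = 2 + 9 = 11

11


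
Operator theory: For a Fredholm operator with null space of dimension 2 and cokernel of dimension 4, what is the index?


The Fredholm index is defined as ind(T) = dim(ker T) - dim(coker T)
= 2 - 4
= -2

-2


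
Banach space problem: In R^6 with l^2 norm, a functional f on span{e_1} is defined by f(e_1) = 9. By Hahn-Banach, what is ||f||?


The norm of f is given by ||f|| = sup_{||x||=1} |f(x)|.
On span{e_1}, ||e_1|| = 1, so ||f|| = |f(e_1)| / ||e_1||
= |9| / 1 = 9.0000

9.0000


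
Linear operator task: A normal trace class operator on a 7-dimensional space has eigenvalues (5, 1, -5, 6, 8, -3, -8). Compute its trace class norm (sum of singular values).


For a normal operator, singular values equal |eigenvalues|.
Trace norm = sum |lambda_i| = 5 + 1 + 5 + 6 + 8 + 3 + 8
= 36

36


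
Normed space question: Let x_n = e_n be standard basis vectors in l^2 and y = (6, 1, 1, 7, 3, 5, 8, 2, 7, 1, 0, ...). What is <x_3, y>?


x_3 = e_3 is the standard basis vector with 1 in position 3.
<x_3, y> = y_3 = 1
As n -> infinity, <x_n, y> -> 0, confirming weak convergence of (x_n) to 0.

1


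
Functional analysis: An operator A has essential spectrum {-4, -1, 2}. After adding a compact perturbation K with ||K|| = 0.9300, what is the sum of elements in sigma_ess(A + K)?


By Weyl's theorem, the essential spectrum is invariant under compact perturbations.
sigma_ess(A + K) = sigma_ess(A) = {-4, -1, 2}
Sum = -4 + -1 + 2 = -3

-3


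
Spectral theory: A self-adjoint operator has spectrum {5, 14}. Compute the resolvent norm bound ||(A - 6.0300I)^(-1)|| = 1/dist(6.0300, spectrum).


dist(6.0300, {5, 14}) = min(|6.0300 - 5|, |6.0300 - 14|)
= min(1.0300, 7.9700) = 1.0300
Resolvent bound = 1/1.0300 = 0.9709

0.9709


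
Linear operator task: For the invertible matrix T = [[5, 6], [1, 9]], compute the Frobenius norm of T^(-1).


det(T) = 5*9 - 6*1 = 39
T^(-1) = (1/39) * [[9, -6], [-1, 5]] = [[0.2308, -0.1538], [-0.0256, 0.1282]]
||T^(-1)||_F^2 = 0.2308^2 + (-0.1538)^2 + (-0.0256)^2 + 0.1282^2 = 0.0940
||T^(-1)||_F = sqrt(0.0940) = 0.3066

0.3066


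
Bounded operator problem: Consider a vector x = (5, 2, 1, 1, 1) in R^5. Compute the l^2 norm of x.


The l^2 norm = (sum |x_i|^2)^(1/2)
Sum of 2th powers = 25 + 4 + 1 + 1 + 1 = 32
||x||_2 = (32)^(1/2) = 5.6569

5.6569


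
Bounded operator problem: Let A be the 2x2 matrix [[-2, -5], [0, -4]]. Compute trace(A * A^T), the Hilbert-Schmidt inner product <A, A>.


trace(A * A^T) = sum of squares of all entries
= (-2)^2 + (-5)^2 + 0^2 + (-4)^2
= 4 + 25 + 0 + 16
= 45

45


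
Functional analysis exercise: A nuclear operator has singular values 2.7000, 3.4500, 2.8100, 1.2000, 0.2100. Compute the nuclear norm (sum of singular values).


The nuclear norm is the sum of all singular values.
||T||_1 = 2.7000 + 3.4500 + 2.8100 + 1.2000 + 0.2100
= 10.3700

10.3700


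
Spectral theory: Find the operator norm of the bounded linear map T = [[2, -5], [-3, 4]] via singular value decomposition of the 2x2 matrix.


A^T A = [[13, -22], [-22, 41]]
trace(A^T A) = 54, det(A^T A) = 49
discriminant = 54^2 - 4*49 = 2720
Largest eigenvalue of A^T A = (trace + sqrt(disc))/2 = 53.0768
||T|| = sqrt(53.0768) = 7.2854

7.2854


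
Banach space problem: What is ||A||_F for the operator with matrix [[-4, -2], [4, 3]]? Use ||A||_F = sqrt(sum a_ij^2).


||A||_F^2 = sum a_ij^2
= (-4)^2 + (-2)^2 + 4^2 + 3^2
= 16 + 4 + 16 + 9 = 45
||A||_F = sqrt(45) = 6.7082

6.7082


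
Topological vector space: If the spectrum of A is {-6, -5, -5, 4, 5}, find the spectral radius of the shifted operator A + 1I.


Spectrum of A + 1I = {-5, -4, -4, 5, 6}
Spectral radius = max |lambda| over the shifted spectrum
= max(5, 4, 4, 5, 6) = 6

6


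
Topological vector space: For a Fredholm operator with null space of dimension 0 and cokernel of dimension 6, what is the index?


The Fredholm index is defined as ind(T) = dim(ker T) - dim(coker T)
= 0 - 6
= -6

-6


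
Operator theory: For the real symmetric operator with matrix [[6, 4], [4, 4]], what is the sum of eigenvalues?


For a self-adjoint (symmetric) matrix, the eigenvalues are real.
The sum of eigenvalues equals the trace of the matrix.
trace = 6 + 4 = 10

10


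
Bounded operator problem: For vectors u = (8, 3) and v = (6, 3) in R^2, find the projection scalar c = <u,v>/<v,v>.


Computing <u,v> = 8*6 + 3*3 = 57
Computing <v,v> = 6^2 + 3^2 = 45
Projection coefficient = 57/45 = 1.2667

1.2667


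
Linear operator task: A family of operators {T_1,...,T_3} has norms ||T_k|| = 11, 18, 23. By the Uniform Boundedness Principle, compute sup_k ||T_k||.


By the Uniform Boundedness Principle, the supremum of norms is finite.
sup_k ||T_k|| = max(11, 18, 23) = 23

23


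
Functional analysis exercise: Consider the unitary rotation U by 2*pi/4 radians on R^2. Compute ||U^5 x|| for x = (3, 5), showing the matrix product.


U is a rotation by theta = 2*pi/4
U^5 = rotation by 5*theta = 10*pi/4 = 2*pi/4 (mod 2*pi)
cos(2*pi/4) = 0.0000, sin(2*pi/4) = 1.0000
U^5 x = (0.0000 * 3 - 1.0000 * 5, 1.0000 * 3 + 0.0000 * 5)
= (-5.0000, 3.0000)
||U^5 x|| = sqrt((-5.0000)^2 + 3.0000^2) = sqrt(34.0000) = 5.8310

5.8310


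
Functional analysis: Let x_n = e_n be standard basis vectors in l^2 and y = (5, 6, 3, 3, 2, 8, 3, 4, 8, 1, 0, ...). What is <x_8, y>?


x_8 = e_8 is the standard basis vector with 1 in position 8.
<x_8, y> = y_8 = 4
As n -> infinity, <x_n, y> -> 0, confirming weak convergence of (x_n) to 0.

4


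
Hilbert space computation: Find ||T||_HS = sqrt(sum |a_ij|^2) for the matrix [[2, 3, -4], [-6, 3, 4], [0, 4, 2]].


The Hilbert-Schmidt norm is sqrt(sum of squares of all entries).
Sum of squares = 2^2 + 3^2 + (-4)^2 + (-6)^2 + 3^2 + 4^2 + 0^2 + 4^2 + 2^2
= 4 + 9 + 16 + 36 + 9 + 16 + 0 + 16 + 4 = 110
||T||_HS = sqrt(110) = 10.4881

10.4881


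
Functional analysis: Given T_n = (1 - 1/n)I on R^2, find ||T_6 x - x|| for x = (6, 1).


T_6 x - x = (1 - 1/6)x - x = -x/6
||x|| = sqrt(37) = 6.0828
||T_6 x - x|| = ||x||/6 = 6.0828/6 = 1.0138

1.0138


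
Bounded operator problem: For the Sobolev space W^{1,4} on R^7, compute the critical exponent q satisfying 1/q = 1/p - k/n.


Using the Sobolev embedding formula: 1/q = 1/p - k/n
1/q = 1/4 - 1/7 = 3/28
q = 1/(3/28) = 28/3 = 9.3333

9.3333


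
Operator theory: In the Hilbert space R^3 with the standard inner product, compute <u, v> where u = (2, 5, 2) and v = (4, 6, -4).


Computing the standard inner product <u, v> = sum u_i * v_i
= 2*4 + 5*6 + 2*-4
= 8 + 30 + -8
= 30

30


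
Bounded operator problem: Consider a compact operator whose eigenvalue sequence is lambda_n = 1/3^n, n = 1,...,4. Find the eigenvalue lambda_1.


The eigenvalue formula gives lambda_1 = 1/3^1
= 1/3
= 0.3333

0.3333


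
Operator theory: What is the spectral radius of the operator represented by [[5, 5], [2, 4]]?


For a 2x2 matrix, eigenvalues satisfy lambda^2 - (trace)*lambda + det = 0
trace = 5 + 4 = 9
det = 5*4 - 5*2 = 10
discriminant = 9^2 - 4*(10) = 41
spectral radius = max |eigenvalue| = 7.7016

7.7016


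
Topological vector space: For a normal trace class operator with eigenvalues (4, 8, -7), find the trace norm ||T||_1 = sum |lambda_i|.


For a normal operator, singular values equal |eigenvalues|.
Trace norm = sum |lambda_i| = 4 + 8 + 7
= 19

19


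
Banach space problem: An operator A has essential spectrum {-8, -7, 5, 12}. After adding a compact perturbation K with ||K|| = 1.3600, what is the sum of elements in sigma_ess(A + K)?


By Weyl's theorem, the essential spectrum is invariant under compact perturbations.
sigma_ess(A + K) = sigma_ess(A) = {-8, -7, 5, 12}
Sum = -8 + -7 + 5 + 12 = 2

2


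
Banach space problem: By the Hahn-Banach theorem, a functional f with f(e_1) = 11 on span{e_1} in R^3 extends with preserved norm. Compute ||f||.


The norm of f is given by ||f|| = sup_{||x||=1} |f(x)|.
On span{e_1}, ||e_1|| = 1, so ||f|| = |f(e_1)| / ||e_1||
= |11| / 1 = 11.0000

11.0000


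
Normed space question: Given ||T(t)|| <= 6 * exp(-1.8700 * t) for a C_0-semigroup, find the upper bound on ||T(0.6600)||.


||T(0.6600)|| <= 6 * exp(-1.8700 * 0.6600)
= 6 * exp(-1.2342)
= 6 * 0.2911
= 1.7464

1.7464


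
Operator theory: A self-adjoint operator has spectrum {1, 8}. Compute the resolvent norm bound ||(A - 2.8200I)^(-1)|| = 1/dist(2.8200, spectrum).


dist(2.8200, {1, 8}) = min(|2.8200 - 1|, |2.8200 - 8|)
= min(1.8200, 5.1800) = 1.8200
Resolvent bound = 1/1.8200 = 0.5495

0.5495


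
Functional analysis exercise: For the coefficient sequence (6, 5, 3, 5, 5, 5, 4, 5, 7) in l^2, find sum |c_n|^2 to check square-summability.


sum |c_n|^2 = 6^2 + 5^2 + 3^2 + 5^2 + 5^2 + 5^2 + 4^2 + 5^2 + 7^2
= 36 + 25 + 9 + 25 + 25 + 25 + 16 + 25 + 49
= 235

235


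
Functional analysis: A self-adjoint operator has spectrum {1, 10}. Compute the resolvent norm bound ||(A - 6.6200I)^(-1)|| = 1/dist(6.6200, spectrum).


dist(6.6200, {1, 10}) = min(|6.6200 - 1|, |6.6200 - 10|)
= min(5.6200, 3.3800) = 3.3800
Resolvent bound = 1/3.3800 = 0.2959

0.2959


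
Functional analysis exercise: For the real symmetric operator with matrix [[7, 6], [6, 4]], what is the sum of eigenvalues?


For a self-adjoint (symmetric) matrix, the eigenvalues are real.
The sum of eigenvalues equals the trace of the matrix.
trace = 7 + 4 = 11

11


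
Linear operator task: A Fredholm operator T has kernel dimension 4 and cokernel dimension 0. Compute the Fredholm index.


The Fredholm index is defined as ind(T) = dim(ker T) - dim(coker T)
= 4 - 0
= 4

4


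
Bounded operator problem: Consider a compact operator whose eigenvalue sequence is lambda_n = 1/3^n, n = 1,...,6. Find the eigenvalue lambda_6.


The eigenvalue formula gives lambda_6 = 1/3^6
= 1/729
= 0.0014

0.0014


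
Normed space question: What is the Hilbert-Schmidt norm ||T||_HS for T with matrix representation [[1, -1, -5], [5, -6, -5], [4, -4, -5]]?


The Hilbert-Schmidt norm is sqrt(sum of squares of all entries).
Sum of squares = 1^2 + (-1)^2 + (-5)^2 + 5^2 + (-6)^2 + (-5)^2 + 4^2 + (-4)^2 + (-5)^2
= 1 + 1 + 25 + 25 + 36 + 25 + 16 + 16 + 25 = 170
||T||_HS = sqrt(170) = 13.0384

13.0384


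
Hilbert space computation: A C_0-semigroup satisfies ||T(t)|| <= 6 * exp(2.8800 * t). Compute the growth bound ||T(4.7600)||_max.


||T(4.7600)|| <= 6 * exp(2.8800 * 4.7600)
= 6 * exp(13.7088)
= 6 * 898785.7817
= 5.3927e+06

5.3927e+06


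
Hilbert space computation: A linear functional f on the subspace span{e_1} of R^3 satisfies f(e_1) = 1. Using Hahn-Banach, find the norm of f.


The norm of f is given by ||f|| = sup_{||x||=1} |f(x)|.
On span{e_1}, ||e_1|| = 1, so ||f|| = |f(e_1)| / ||e_1||
= |1| / 1 = 1.0000

1.0000


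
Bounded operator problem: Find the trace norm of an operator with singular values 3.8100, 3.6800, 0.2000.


The nuclear norm is the sum of all singular values.
||T||_1 = 3.8100 + 3.6800 + 0.2000
= 7.6900

7.6900


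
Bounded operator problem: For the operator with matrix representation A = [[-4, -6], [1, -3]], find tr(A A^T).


trace(A * A^T) = sum of squares of all entries
= (-4)^2 + (-6)^2 + 1^2 + (-3)^2
= 16 + 36 + 1 + 9
= 62

62


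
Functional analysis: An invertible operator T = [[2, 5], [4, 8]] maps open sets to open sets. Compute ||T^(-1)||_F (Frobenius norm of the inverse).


det(T) = 2*8 - 5*4 = -4
T^(-1) = (1/-4) * [[8, -5], [-4, 2]] = [[-2.0000, 1.2500], [1.0000, -0.5000]]
||T^(-1)||_F^2 = (-2.0000)^2 + 1.2500^2 + 1.0000^2 + (-0.5000)^2 = 6.8125
||T^(-1)||_F = sqrt(6.8125) = 2.6101

2.6101


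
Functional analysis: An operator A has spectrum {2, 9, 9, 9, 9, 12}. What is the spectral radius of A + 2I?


Spectrum of A + 2I = {4, 11, 11, 11, 11, 14}
Spectral radius = max |lambda| over the shifted spectrum
= max(4, 11, 11, 11, 11, 14) = 14

14


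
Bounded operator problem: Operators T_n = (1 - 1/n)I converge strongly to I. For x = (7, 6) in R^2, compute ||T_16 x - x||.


T_16 x - x = (1 - 1/16)x - x = -x/16
||x|| = sqrt(85) = 9.2195
||T_16 x - x|| = ||x||/16 = 9.2195/16 = 0.5762

0.5762


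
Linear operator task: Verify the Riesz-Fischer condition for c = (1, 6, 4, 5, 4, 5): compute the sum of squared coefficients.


sum |c_n|^2 = 1^2 + 6^2 + 4^2 + 5^2 + 4^2 + 5^2
= 1 + 36 + 16 + 25 + 16 + 25
= 119

119


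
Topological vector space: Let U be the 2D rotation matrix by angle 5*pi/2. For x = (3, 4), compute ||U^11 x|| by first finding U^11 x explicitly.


U is a rotation by theta = 5*pi/2
U^11 = rotation by 11*theta = 55*pi/2 = 3*pi/2 (mod 2*pi)
cos(3*pi/2) = 0.0000, sin(3*pi/2) = -1.0000
U^11 x = (0.0000 * 3 - -1.0000 * 4, -1.0000 * 3 + 0.0000 * 4)
= (4.0000, -3.0000)
||U^11 x|| = sqrt(4.0000^2 + (-3.0000)^2) = sqrt(25.0000) = 5.0000

5.0000


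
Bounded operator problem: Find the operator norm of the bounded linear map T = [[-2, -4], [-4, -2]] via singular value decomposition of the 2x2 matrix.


A^T A = [[20, 16], [16, 20]]
trace(A^T A) = 40, det(A^T A) = 144
discriminant = 40^2 - 4*144 = 1024
Largest eigenvalue of A^T A = (trace + sqrt(disc))/2 = 36.0000
||T|| = sqrt(36.0000) = 6.0000

6.0000


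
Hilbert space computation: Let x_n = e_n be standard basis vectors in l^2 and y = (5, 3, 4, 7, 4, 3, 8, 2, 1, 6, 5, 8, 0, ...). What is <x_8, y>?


x_8 = e_8 is the standard basis vector with 1 in position 8.
<x_8, y> = y_8 = 2
As n -> infinity, <x_n, y> -> 0, confirming weak convergence of (x_n) to 0.

2


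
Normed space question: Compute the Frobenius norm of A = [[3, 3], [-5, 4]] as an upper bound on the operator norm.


||A||_F^2 = sum a_ij^2
= 3^2 + 3^2 + (-5)^2 + 4^2
= 9 + 9 + 25 + 16 = 59
||A||_F = sqrt(59) = 7.6811

7.6811


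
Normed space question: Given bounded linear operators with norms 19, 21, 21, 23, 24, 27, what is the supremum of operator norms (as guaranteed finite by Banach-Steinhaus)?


By the Uniform Boundedness Principle, the supremum of norms is finite.
sup_k ||T_k|| = max(19, 21, 21, 23, 24, 27) = 27

27


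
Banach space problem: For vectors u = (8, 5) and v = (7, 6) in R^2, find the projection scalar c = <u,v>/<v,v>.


Computing <u,v> = 8*7 + 5*6 = 86
Computing <v,v> = 7^2 + 6^2 = 85
Projection coefficient = 86/85 = 1.0118

1.0118


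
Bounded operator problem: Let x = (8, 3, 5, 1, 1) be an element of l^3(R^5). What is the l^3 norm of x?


The l^3 norm = (sum |x_i|^3)^(1/3)
Sum of 3th powers = 512 + 27 + 125 + 1 + 1 = 666
||x||_3 = (666)^(1/3) = 8.7329

8.7329


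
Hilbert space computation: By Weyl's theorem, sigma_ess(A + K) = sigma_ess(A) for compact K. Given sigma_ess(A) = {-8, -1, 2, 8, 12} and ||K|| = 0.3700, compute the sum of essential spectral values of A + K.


By Weyl's theorem, the essential spectrum is invariant under compact perturbations.
sigma_ess(A + K) = sigma_ess(A) = {-8, -1, 2, 8, 12}
Sum = -8 + -1 + 2 + 8 + 12 = 13

13


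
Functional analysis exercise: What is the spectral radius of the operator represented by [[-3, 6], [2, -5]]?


For a 2x2 matrix, eigenvalues satisfy lambda^2 - (trace)*lambda + det = 0
trace = -3 + -5 = -8
det = -3*-5 - 6*2 = 3
discriminant = (-8)^2 - 4*(3) = 52
spectral radius = max |eigenvalue| = 7.6056

7.6056


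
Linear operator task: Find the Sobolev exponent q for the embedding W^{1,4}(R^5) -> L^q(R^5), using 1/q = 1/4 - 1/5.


Using the Sobolev embedding formula: 1/q = 1/p - k/n
1/q = 1/4 - 1/5 = 1/20
q = 1/(1/20) = 20

20.0000


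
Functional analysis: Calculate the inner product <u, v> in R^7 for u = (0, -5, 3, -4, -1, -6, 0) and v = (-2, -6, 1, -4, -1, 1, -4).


Computing the standard inner product <u, v> = sum u_i * v_i
= 0*-2 + -5*-6 + 3*1 + -4*-4 + -1*-1 + -6*1 + 0*-4
= 0 + 30 + 3 + 16 + 1 + -6 + 0
= 44

44


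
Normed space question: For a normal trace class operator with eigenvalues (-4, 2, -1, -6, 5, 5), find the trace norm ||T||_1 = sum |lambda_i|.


For a normal operator, singular values equal |eigenvalues|.
Trace norm = sum |lambda_i| = 4 + 2 + 1 + 6 + 5 + 5
= 23

23


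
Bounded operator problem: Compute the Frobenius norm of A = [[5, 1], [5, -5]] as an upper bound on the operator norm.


||A||_F^2 = sum a_ij^2
= 5^2 + 1^2 + 5^2 + (-5)^2
= 25 + 1 + 25 + 25 = 76
||A||_F = sqrt(76) = 8.7178

8.7178


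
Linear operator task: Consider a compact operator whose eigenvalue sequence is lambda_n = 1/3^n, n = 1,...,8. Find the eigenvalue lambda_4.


The eigenvalue formula gives lambda_4 = 1/3^4
= 1/81
= 0.0123

0.0123


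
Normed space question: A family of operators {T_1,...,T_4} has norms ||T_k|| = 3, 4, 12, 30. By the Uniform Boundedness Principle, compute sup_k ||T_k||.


By the Uniform Boundedness Principle, the supremum of norms is finite.
sup_k ||T_k|| = max(3, 4, 12, 30) = 30

30


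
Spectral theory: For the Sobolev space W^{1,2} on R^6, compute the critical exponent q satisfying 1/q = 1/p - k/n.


Using the Sobolev embedding formula: 1/q = 1/p - k/n
1/q = 1/2 - 1/6 = 1/3
q = 1/(1/3) = 3

3.0000


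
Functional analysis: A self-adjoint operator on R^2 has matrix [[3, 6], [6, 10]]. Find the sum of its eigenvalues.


For a self-adjoint (symmetric) matrix, the eigenvalues are real.
The sum of eigenvalues equals the trace of the matrix.
trace = 3 + 10 = 13

13


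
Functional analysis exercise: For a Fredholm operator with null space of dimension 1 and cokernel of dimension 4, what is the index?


The Fredholm index is defined as ind(T) = dim(ker T) - dim(coker T)
= 1 - 4
= -3

-3


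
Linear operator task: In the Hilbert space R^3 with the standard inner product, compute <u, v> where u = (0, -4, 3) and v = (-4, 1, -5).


Computing the standard inner product <u, v> = sum u_i * v_i
= 0*-4 + -4*1 + 3*-5
= 0 + -4 + -15
= -19

-19


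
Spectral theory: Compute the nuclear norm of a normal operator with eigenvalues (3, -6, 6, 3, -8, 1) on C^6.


For a normal operator, singular values equal |eigenvalues|.
Trace norm = sum |lambda_i| = 3 + 6 + 6 + 3 + 8 + 1
= 27

27


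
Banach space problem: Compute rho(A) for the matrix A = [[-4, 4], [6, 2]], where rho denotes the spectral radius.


For a 2x2 matrix, eigenvalues satisfy lambda^2 - (trace)*lambda + det = 0
trace = -4 + 2 = -2
det = -4*2 - 4*6 = -32
discriminant = (-2)^2 - 4*(-32) = 132
spectral radius = max |eigenvalue| = 6.7446

6.7446


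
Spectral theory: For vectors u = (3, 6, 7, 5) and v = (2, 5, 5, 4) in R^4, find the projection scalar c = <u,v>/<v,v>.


Computing <u,v> = 3*2 + 6*5 + 7*5 + 5*4 = 91
Computing <v,v> = 2^2 + 5^2 + 5^2 + 4^2 = 70
Projection coefficient = 91/70 = 1.3000

1.3000


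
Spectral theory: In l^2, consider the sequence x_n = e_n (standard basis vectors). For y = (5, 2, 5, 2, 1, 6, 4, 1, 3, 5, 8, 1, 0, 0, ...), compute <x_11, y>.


x_11 = e_11 is the standard basis vector with 1 in position 11.
<x_11, y> = y_11 = 8
As n -> infinity, <x_n, y> -> 0, confirming weak convergence of (x_n) to 0.

8


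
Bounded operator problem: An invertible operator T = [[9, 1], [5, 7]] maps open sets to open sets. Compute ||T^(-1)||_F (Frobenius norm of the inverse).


det(T) = 9*7 - 1*5 = 58
T^(-1) = (1/58) * [[7, -1], [-5, 9]] = [[0.1207, -0.0172], [-0.0862, 0.1552]]
||T^(-1)||_F^2 = 0.1207^2 + (-0.0172)^2 + (-0.0862)^2 + 0.1552^2 = 0.0464
||T^(-1)||_F = sqrt(0.0464) = 0.2153

0.2153


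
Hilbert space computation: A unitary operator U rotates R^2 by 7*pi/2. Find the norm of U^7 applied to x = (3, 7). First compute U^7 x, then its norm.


U is a rotation by theta = 7*pi/2
U^7 = rotation by 7*theta = 49*pi/2 = 1*pi/2 (mod 2*pi)
cos(1*pi/2) = 0.0000, sin(1*pi/2) = 1.0000
U^7 x = (0.0000 * 3 - 1.0000 * 7, 1.0000 * 3 + 0.0000 * 7)
= (-7.0000, 3.0000)
||U^7 x|| = sqrt((-7.0000)^2 + 3.0000^2) = sqrt(58.0000) = 7.6158

7.6158


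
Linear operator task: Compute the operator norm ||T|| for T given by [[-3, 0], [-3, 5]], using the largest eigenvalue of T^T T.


A^T A = [[18, -15], [-15, 25]]
trace(A^T A) = 43, det(A^T A) = 225
discriminant = 43^2 - 4*225 = 949
Largest eigenvalue of A^T A = (trace + sqrt(disc))/2 = 36.9029
||T|| = sqrt(36.9029) = 6.0748

6.0748


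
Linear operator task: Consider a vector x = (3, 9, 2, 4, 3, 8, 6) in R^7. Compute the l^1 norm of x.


The l^1 norm equals the sum of absolute values of all components.
||x||_1 = 3 + 9 + 2 + 4 + 3 + 8 + 6
= 35

35.0000


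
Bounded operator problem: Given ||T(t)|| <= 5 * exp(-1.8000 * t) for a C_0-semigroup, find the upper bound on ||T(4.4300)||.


||T(4.4300)|| <= 5 * exp(-1.8000 * 4.4300)
= 5 * exp(-7.9740)
= 5 * 3.4430e-04
= 0.0017

0.0017


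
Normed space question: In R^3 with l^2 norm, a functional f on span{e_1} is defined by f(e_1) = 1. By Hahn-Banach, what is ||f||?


The norm of f is given by ||f|| = sup_{||x||=1} |f(x)|.
On span{e_1}, ||e_1|| = 1, so ||f|| = |f(e_1)| / ||e_1||
= |1| / 1 = 1.0000

1.0000


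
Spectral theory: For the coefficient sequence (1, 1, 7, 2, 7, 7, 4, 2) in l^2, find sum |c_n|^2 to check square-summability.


sum |c_n|^2 = 1^2 + 1^2 + 7^2 + 2^2 + 7^2 + 7^2 + 4^2 + 2^2
= 1 + 1 + 49 + 4 + 49 + 49 + 16 + 4
= 173

173


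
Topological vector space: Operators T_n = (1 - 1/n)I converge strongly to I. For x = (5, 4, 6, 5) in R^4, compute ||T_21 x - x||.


T_21 x - x = (1 - 1/21)x - x = -x/21
||x|| = sqrt(102) = 10.0995
||T_21 x - x|| = ||x||/21 = 10.0995/21 = 0.4809

0.4809


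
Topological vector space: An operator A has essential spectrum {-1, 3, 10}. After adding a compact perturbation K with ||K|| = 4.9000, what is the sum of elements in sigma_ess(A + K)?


By Weyl's theorem, the essential spectrum is invariant under compact perturbations.
sigma_ess(A + K) = sigma_ess(A) = {-1, 3, 10}
Sum = -1 + 3 + 10 = 12

12


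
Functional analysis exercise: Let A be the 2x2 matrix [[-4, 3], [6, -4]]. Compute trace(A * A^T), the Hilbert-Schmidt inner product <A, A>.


trace(A * A^T) = sum of squares of all entries
= (-4)^2 + 3^2 + 6^2 + (-4)^2
= 16 + 9 + 36 + 16
= 77

77


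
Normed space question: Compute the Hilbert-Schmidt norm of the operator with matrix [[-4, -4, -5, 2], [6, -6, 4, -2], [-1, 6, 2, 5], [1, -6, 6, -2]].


The Hilbert-Schmidt norm is sqrt(sum of squares of all entries).
Sum of squares = (-4)^2 + (-4)^2 + (-5)^2 + 2^2 + 6^2 + (-6)^2 + 4^2 + (-2)^2 + (-1)^2 + 6^2 + 2^2 + 5^2 + 1^2 + (-6)^2 + 6^2 + (-2)^2
= 16 + 16 + 25 + 4 + 36 + 36 + 16 + 4 + 1 + 36 + 4 + 25 + 1 + 36 + 36 + 4 = 296
||T||_HS = sqrt(296) = 17.2047

17.2047


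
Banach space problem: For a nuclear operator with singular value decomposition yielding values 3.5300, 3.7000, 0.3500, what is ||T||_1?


The nuclear norm is the sum of all singular values.
||T||_1 = 3.5300 + 3.7000 + 0.3500
= 7.5800

7.5800


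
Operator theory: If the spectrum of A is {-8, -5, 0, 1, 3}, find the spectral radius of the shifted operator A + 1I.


Spectrum of A + 1I = {-7, -4, 1, 2, 4}
Spectral radius = max |lambda| over the shifted spectrum
= max(7, 4, 1, 2, 4) = 7

7


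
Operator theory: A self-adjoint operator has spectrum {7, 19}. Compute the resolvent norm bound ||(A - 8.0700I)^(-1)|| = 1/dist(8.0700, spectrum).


dist(8.0700, {7, 19}) = min(|8.0700 - 7|, |8.0700 - 19|)
= min(1.0700, 10.9300) = 1.0700
Resolvent bound = 1/1.0700 = 0.9346

0.9346


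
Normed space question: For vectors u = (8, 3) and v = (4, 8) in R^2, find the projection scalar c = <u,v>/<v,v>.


Computing <u,v> = 8*4 + 3*8 = 56
Computing <v,v> = 4^2 + 8^2 = 80
Projection coefficient = 56/80 = 0.7000

0.7000


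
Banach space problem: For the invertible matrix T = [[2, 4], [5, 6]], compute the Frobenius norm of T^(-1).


det(T) = 2*6 - 4*5 = -8
T^(-1) = (1/-8) * [[6, -4], [-5, 2]] = [[-0.7500, 0.5000], [0.6250, -0.2500]]
||T^(-1)||_F^2 = (-0.7500)^2 + 0.5000^2 + 0.6250^2 + (-0.2500)^2 = 1.2656
||T^(-1)||_F = sqrt(1.2656) = 1.1250

1.1250


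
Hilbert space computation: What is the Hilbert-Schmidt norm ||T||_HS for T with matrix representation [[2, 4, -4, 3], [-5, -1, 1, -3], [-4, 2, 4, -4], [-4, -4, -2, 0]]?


The Hilbert-Schmidt norm is sqrt(sum of squares of all entries).
Sum of squares = 2^2 + 4^2 + (-4)^2 + 3^2 + (-5)^2 + (-1)^2 + 1^2 + (-3)^2 + (-4)^2 + 2^2 + 4^2 + (-4)^2 + (-4)^2 + (-4)^2 + (-2)^2 + 0^2
= 4 + 16 + 16 + 9 + 25 + 1 + 1 + 9 + 16 + 4 + 16 + 16 + 16 + 16 + 4 + 0 = 169
||T||_HS = sqrt(169) = 13.0000

13.0000


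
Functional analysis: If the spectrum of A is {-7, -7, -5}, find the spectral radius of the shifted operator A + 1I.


Spectrum of A + 1I = {-6, -6, -4}
Spectral radius = max |lambda| over the shifted spectrum
= max(6, 6, 4) = 6

6


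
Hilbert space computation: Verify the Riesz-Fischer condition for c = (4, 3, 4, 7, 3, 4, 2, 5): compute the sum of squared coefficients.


sum |c_n|^2 = 4^2 + 3^2 + 4^2 + 7^2 + 3^2 + 4^2 + 2^2 + 5^2
= 16 + 9 + 16 + 49 + 9 + 16 + 4 + 25
= 144

144


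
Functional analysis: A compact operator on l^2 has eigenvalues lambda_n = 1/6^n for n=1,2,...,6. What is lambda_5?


The eigenvalue formula gives lambda_5 = 1/6^5
= 1/7776
= 1.2860e-04

1.2860e-04


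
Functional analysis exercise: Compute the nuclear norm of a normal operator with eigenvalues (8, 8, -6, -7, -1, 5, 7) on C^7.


For a normal operator, singular values equal |eigenvalues|.
Trace norm = sum |lambda_i| = 8 + 8 + 6 + 7 + 1 + 5 + 7
= 42

42


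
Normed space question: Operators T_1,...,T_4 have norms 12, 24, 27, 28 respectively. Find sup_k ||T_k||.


By the Uniform Boundedness Principle, the supremum of norms is finite.
sup_k ||T_k|| = max(12, 24, 27, 28) = 28

28


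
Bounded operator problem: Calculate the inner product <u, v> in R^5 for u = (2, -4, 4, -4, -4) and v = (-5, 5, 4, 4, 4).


Computing the standard inner product <u, v> = sum u_i * v_i
= 2*-5 + -4*5 + 4*4 + -4*4 + -4*4
= -10 + -20 + 16 + -16 + -16
= -46

-46


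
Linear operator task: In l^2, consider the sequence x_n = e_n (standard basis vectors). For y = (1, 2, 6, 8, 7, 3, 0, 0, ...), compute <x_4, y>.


x_4 = e_4 is the standard basis vector with 1 in position 4.
<x_4, y> = y_4 = 8
As n -> infinity, <x_n, y> -> 0, confirming weak convergence of (x_n) to 0.

8


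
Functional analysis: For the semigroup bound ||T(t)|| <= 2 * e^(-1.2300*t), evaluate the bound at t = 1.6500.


||T(1.6500)|| <= 2 * exp(-1.2300 * 1.6500)
= 2 * exp(-2.0295)
= 2 * 0.1314
= 0.2628

0.2628


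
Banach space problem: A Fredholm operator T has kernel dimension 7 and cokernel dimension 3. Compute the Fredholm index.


The Fredholm index is defined as ind(T) = dim(ker T) - dim(coker T)
= 7 - 3
= 4

4


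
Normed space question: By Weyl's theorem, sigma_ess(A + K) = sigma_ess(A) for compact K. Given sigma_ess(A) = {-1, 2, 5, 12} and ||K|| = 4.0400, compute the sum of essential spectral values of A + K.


By Weyl's theorem, the essential spectrum is invariant under compact perturbations.
sigma_ess(A + K) = sigma_ess(A) = {-1, 2, 5, 12}
Sum = -1 + 2 + 5 + 12 = 18

18


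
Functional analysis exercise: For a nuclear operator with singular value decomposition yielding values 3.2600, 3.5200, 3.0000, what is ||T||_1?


The nuclear norm is the sum of all singular values.
||T||_1 = 3.2600 + 3.5200 + 3.0000
= 9.7800

9.7800


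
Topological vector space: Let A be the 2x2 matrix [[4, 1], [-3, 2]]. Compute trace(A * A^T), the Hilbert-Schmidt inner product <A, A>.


trace(A * A^T) = sum of squares of all entries
= 4^2 + 1^2 + (-3)^2 + 2^2
= 16 + 1 + 9 + 4
= 30

30


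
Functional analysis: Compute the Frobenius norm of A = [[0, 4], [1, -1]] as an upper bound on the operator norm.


||A||_F^2 = sum a_ij^2
= 0^2 + 4^2 + 1^2 + (-1)^2
= 0 + 16 + 1 + 1 = 18
||A||_F = sqrt(18) = 4.2426

4.2426


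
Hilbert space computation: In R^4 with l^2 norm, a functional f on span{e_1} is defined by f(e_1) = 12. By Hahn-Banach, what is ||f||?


The norm of f is given by ||f|| = sup_{||x||=1} |f(x)|.
On span{e_1}, ||e_1|| = 1, so ||f|| = |f(e_1)| / ||e_1||
= |12| / 1 = 12.0000

12.0000


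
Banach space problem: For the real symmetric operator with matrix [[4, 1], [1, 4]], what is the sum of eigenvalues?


For a self-adjoint (symmetric) matrix, the eigenvalues are real.
The sum of eigenvalues equals the trace of the matrix.
trace = 4 + 4 = 8

8


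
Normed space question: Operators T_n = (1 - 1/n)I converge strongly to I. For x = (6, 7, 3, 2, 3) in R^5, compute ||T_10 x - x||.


T_10 x - x = (1 - 1/10)x - x = -x/10
||x|| = sqrt(107) = 10.3441
||T_10 x - x|| = ||x||/10 = 10.3441/10 = 1.0344

1.0344


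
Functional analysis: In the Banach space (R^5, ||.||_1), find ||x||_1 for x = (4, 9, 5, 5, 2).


The l^1 norm equals the sum of absolute values of all components.
||x||_1 = 4 + 9 + 5 + 5 + 2
= 25

25.0000


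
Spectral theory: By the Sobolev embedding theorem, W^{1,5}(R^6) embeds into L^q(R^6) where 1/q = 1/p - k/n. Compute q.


Using the Sobolev embedding formula: 1/q = 1/p - k/n
1/q = 1/5 - 1/6 = 1/30
q = 1/(1/30) = 30

30.0000


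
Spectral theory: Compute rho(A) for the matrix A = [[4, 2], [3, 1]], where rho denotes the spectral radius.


For a 2x2 matrix, eigenvalues satisfy lambda^2 - (trace)*lambda + det = 0
trace = 4 + 1 = 5
det = 4*1 - 2*3 = -2
discriminant = 5^2 - 4*(-2) = 33
spectral radius = max |eigenvalue| = 5.3723

5.3723


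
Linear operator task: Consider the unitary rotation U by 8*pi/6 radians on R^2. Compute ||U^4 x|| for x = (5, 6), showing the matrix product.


U is a rotation by theta = 8*pi/6
U^4 = rotation by 4*theta = 32*pi/6 = 8*pi/6 (mod 2*pi)
cos(8*pi/6) = -0.5000, sin(8*pi/6) = -0.8660
U^4 x = (-0.5000 * 5 - -0.8660 * 6, -0.8660 * 5 + -0.5000 * 6)
= (2.6962, -7.3301)
||U^4 x|| = sqrt(2.6962^2 + (-7.3301)^2) = sqrt(61.0000) = 7.8102

7.8102


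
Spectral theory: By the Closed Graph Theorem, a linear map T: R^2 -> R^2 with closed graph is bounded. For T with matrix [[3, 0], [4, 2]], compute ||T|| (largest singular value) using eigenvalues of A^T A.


A^T A = [[25, 8], [8, 4]]
trace(A^T A) = 29, det(A^T A) = 36
discriminant = 29^2 - 4*36 = 697
Largest eigenvalue of A^T A = (trace + sqrt(disc))/2 = 27.7004
||T|| = sqrt(27.7004) = 5.2631

5.2631


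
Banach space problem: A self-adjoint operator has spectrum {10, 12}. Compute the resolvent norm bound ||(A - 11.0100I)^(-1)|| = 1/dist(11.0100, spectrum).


dist(11.0100, {10, 12}) = min(|11.0100 - 10|, |11.0100 - 12|)
= min(1.0100, 0.9900) = 0.9900
Resolvent bound = 1/0.9900 = 1.0101

1.0101


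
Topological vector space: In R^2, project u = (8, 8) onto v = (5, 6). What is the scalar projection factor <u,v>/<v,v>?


Computing <u,v> = 8*5 + 8*6 = 88
Computing <v,v> = 5^2 + 6^2 = 61
Projection coefficient = 88/61 = 1.4426

1.4426


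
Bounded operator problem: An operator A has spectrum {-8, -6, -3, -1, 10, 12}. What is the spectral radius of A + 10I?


Spectrum of A + 10I = {2, 4, 7, 9, 20, 22}
Spectral radius = max |lambda| over the shifted spectrum
= max(2, 4, 7, 9, 20, 22) = 22

22


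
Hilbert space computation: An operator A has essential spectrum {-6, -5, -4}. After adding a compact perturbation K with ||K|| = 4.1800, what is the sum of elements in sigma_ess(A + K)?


By Weyl's theorem, the essential spectrum is invariant under compact perturbations.
sigma_ess(A + K) = sigma_ess(A) = {-6, -5, -4}
Sum = -6 + -5 + -4 = -15

-15


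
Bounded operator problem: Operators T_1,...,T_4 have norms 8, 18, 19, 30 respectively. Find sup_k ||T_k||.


By the Uniform Boundedness Principle, the supremum of norms is finite.
sup_k ||T_k|| = max(8, 18, 19, 30) = 30

30


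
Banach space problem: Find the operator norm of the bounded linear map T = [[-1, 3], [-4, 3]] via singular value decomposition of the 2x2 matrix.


A^T A = [[17, -15], [-15, 18]]
trace(A^T A) = 35, det(A^T A) = 81
discriminant = 35^2 - 4*81 = 901
Largest eigenvalue of A^T A = (trace + sqrt(disc))/2 = 32.5083
||T|| = sqrt(32.5083) = 5.7016

5.7016


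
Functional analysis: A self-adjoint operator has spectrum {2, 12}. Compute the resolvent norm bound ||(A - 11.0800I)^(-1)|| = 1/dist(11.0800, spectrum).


dist(11.0800, {2, 12}) = min(|11.0800 - 2|, |11.0800 - 12|)
= min(9.0800, 0.9200) = 0.9200
Resolvent bound = 1/0.9200 = 1.0870

1.0870


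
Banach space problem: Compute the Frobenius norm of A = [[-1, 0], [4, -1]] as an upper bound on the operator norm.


||A||_F^2 = sum a_ij^2
= (-1)^2 + 0^2 + 4^2 + (-1)^2
= 1 + 0 + 16 + 1 = 18
||A||_F = sqrt(18) = 4.2426

4.2426


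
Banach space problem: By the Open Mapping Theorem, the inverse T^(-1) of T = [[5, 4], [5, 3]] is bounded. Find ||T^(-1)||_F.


det(T) = 5*3 - 4*5 = -5
T^(-1) = (1/-5) * [[3, -4], [-5, 5]] = [[-0.6000, 0.8000], [1.0000, -1.0000]]
||T^(-1)||_F^2 = (-0.6000)^2 + 0.8000^2 + 1.0000^2 + (-1.0000)^2 = 3.0000
||T^(-1)||_F = sqrt(3.0000) = 1.7321

1.7321


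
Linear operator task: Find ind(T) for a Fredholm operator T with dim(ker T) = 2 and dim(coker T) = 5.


The Fredholm index is defined as ind(T) = dim(ker T) - dim(coker T)
= 2 - 5
= -3

-3


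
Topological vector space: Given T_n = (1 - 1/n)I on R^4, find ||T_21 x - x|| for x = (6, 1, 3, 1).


T_21 x - x = (1 - 1/21)x - x = -x/21
||x|| = sqrt(47) = 6.8557
||T_21 x - x|| = ||x||/21 = 6.8557/21 = 0.3265

0.3265


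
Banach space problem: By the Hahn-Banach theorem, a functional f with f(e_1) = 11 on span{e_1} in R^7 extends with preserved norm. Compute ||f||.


The norm of f is given by ||f|| = sup_{||x||=1} |f(x)|.
On span{e_1}, ||e_1|| = 1, so ||f|| = |f(e_1)| / ||e_1||
= |11| / 1 = 11.0000

11.0000


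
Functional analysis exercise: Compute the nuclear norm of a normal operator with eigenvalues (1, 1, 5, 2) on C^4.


For a normal operator, singular values equal |eigenvalues|.
Trace norm = sum |lambda_i| = 1 + 1 + 5 + 2
= 9

9


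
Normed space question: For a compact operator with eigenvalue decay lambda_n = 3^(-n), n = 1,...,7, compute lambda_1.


The eigenvalue formula gives lambda_1 = 1/3^1
= 1/3
= 0.3333

0.3333


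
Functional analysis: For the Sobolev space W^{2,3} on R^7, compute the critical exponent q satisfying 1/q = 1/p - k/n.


Using the Sobolev embedding formula: 1/q = 1/p - k/n
1/q = 1/3 - 2/7 = 1/21
q = 1/(1/21) = 21

21.0000


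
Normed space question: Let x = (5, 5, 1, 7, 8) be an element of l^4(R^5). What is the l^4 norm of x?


The l^4 norm = (sum |x_i|^4)^(1/4)
Sum of 4th powers = 625 + 625 + 1 + 2401 + 4096 = 7748
||x||_4 = (7748)^(1/4) = 9.3820

9.3820


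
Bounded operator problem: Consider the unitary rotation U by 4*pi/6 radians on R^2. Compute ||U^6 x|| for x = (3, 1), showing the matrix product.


U is a rotation by theta = 4*pi/6
U^6 = rotation by 6*theta = 24*pi/6 = 0*pi/6 (mod 2*pi)
cos(0*pi/6) = 1.0000, sin(0*pi/6) = 0.0000
U^6 x = (1.0000 * 3 - 0.0000 * 1, 0.0000 * 3 + 1.0000 * 1)
= (3.0000, 1.0000)
||U^6 x|| = sqrt(3.0000^2 + 1.0000^2) = sqrt(10.0000) = 3.1623

3.1623
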